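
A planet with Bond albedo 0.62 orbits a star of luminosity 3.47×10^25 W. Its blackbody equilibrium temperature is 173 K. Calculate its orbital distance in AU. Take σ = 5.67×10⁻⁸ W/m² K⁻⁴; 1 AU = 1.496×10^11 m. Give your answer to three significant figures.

0.480 AU

The flux needed for this T is 4σT⁴/(1−0.62) = 534.6 W/m².
From L = 4πd²S, d = √(3.47×10^25/(4π·534.6)) = 7.187×10^10 m = 0.4804 AU.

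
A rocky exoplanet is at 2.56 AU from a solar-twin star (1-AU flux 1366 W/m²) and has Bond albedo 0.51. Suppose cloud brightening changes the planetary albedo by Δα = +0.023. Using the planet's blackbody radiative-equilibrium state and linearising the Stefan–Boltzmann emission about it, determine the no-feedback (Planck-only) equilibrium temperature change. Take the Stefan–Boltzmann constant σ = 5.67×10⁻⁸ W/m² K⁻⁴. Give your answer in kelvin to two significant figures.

-1.7 kelvin

Flux at the orbit: S = 1366/(2.56)² = 208.4 W/m².
The baseline emission temperature is T_e = 145.7 K.
ΔF = −(S/4)Δα = −(208.4/4)×(+0.023) = -1.199 W/m².
The Planck feedback parameter is 4σT_e³ = 0.7011 W/m²/K.
Hence the no-feedback warming is ΔF/(4σT_e³) = -1.71 K.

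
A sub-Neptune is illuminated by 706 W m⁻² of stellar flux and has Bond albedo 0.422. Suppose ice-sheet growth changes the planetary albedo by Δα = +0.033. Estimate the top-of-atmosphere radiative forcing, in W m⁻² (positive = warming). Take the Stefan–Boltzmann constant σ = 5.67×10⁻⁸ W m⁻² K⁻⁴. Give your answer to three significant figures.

The change in absorbed flux is Δ[S(1−α)/4] = −SΔα/4 = -5.825 W m⁻².

-5.82 W m⁻²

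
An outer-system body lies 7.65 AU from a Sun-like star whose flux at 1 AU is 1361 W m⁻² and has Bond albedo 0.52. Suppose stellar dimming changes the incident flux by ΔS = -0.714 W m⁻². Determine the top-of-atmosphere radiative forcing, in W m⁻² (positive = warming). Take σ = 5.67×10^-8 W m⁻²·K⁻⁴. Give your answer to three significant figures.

-0.0857 W m⁻²

Irradiance scales as 1/d², so S = 1361 W m⁻² × (1/7.65)² = 23.26 W m⁻².
ΔF = Δ[S(1−α)]/4 = (1−0.52)·-0.714/4 = -0.08568 W m⁻².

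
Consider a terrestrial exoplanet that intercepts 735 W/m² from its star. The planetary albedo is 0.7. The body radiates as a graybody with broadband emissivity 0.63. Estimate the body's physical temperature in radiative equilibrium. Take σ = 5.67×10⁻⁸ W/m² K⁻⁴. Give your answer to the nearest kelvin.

Absorbed flux (global mean): S(1−α)/4 = 735.0·0.3/4 = 55.13 W/m².
Radiative balance εσT⁴ = 55.13 gives T = [55.13/(0.63·σ)]^(1/4) = 198.2 K.

198 K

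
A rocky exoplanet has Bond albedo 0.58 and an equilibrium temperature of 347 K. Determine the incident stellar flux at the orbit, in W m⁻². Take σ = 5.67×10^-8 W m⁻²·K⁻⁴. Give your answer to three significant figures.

From S(1−α)/4 = σT⁴: S = 4σT⁴/(1−α).
The emitted flux is σT⁴ = 822.1 W m⁻².
S = 4·822.1/0.42 = 7829 W m⁻².

7830 W m⁻²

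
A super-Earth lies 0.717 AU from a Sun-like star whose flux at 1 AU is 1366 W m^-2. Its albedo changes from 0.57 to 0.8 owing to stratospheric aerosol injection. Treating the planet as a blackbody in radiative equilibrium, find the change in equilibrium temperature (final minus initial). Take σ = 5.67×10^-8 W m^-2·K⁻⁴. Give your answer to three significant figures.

-46.4 K

Flux at the orbit: S = 1366/(0.717)² = 2657 W m^-2.
With α = 0.57, T₁ = 266.4 K.
After:  T₂ = [2657·0.2/(4σ)]^(1/4) = 220.0 K.
Change: 220.0 − 266.4 = -46.40 K.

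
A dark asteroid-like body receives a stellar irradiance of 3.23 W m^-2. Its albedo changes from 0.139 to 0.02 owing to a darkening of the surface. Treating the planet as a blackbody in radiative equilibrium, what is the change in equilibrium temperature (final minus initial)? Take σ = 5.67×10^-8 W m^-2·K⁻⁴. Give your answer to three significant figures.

1.95 kelvin

Initial: T₁ = [S(1−0.139)/(4σ)]^(1/4) = 59.18 K.
After:  T₂ = [3.230·0.98/(4σ)]^(1/4) = 61.12 K.
Change: 61.12 − 59.18 = 1.947 K.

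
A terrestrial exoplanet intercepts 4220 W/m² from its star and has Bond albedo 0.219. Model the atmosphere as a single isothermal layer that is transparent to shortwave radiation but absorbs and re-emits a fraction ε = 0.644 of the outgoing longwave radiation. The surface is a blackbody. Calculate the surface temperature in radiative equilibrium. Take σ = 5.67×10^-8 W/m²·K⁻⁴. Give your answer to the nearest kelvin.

The planet radiates to space at T_e = [S(1−α)/(4σ)]^(1/4) = 347.2 K.
For a single slab of emissivity ε, T_s⁴ = 2T_e⁴/(2−ε); thus T_s = 347.2·(1.475)^(1/4) = 382.6 K.

383 kelvin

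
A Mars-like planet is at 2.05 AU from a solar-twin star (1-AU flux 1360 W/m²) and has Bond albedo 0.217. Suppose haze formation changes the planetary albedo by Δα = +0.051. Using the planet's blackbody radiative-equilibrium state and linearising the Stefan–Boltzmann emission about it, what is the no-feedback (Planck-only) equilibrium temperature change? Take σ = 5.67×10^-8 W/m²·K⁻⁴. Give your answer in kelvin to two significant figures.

-3.0 K

Flux at the orbit: S = 1360/(2.05)² = 323.6 W/m².
The baseline emission temperature is T_e = 182.8 K.
The change in absorbed flux is Δ[S(1−α)/4] = −SΔα/4 = -4.126 W/m².
The Planck feedback parameter is 4σT_e³ = 1.386 W/m²/K.
Hence the no-feedback warming is ΔF/(4σT_e³) = -2.98 K.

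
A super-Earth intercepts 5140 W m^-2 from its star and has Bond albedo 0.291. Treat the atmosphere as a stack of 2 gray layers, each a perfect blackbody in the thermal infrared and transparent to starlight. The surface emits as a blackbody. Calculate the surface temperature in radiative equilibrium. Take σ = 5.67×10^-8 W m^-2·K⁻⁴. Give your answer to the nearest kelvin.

Top-of-atmosphere balance: σT_e⁴ = S(1−α)/4 = 911.1 W m^-2 → T_e = 356.0 K.
With N = 2 opaque layers, T_s = (N+1)^(1/4)·T_e = 3^(1/4)·356.0 = 468.6 K.

469 K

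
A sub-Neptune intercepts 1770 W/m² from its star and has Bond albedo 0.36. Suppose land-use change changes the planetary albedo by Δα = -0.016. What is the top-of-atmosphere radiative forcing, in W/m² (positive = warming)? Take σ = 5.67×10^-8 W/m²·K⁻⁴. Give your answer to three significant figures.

7.08 W/m²

TOA radiative forcing: ΔF = −S·Δα/4 = −1770·(-0.016)/4 = 7.080 W/m².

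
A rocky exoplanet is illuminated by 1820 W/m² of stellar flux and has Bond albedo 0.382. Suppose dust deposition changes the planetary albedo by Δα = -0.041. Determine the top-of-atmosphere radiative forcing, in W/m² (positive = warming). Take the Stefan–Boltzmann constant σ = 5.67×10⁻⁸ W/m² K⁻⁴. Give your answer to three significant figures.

18.7 W/m²

ΔF = −(S/4)Δα = −(1820/4)×(-0.041) = 18.66 W/m².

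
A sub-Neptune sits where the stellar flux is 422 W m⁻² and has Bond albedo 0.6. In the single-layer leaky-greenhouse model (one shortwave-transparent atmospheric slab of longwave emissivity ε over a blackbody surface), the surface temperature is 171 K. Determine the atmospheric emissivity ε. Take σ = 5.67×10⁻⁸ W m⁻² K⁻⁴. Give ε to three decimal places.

TOA balance gives T_e = 165.2 K.
Inverting T_s⁴ = 2T_e⁴/(2−ε): (T_e/T_s)⁴ = 0.8705, so ε = 2(1 − 0.8705) = 0.2591.

0.259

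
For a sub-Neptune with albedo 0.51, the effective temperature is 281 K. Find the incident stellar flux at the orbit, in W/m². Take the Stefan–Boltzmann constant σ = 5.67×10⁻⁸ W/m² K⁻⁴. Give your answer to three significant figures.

From S(1−α)/4 = σT⁴: S = 4σT⁴/(1−α).
The emitted flux is σT⁴ = 353.5 W/m².
S = 4·353.5/0.49 = 2886 W/m².

2890 W/m²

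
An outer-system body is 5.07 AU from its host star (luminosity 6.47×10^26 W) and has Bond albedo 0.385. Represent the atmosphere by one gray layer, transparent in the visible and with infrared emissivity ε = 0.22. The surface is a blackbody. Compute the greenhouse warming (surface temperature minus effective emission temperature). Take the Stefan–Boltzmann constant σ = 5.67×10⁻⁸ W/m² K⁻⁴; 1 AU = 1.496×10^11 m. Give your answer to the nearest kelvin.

4 K

d = 5.07 × 1.496×10^11 m = 7.585×10^11 m.
Spreading L over a sphere of radius d: S = 6.47×10^26/(4π·7.58×10^11²) = 89.50 W/m².
The planet radiates to space at T_e = [S(1−α)/(4σ)]^(1/4) = 124.8 K.
For a single slab of emissivity ε, T_s⁴ = 2T_e⁴/(2−ε); thus T_s = 124.8·(1.124)^(1/4) = 128.5 K.
The atmosphere warms the surface by 3.690 K.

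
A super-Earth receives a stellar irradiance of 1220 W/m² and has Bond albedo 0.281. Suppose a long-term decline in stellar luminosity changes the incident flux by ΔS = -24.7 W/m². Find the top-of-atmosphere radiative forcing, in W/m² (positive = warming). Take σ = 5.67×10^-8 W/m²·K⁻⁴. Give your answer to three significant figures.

-4.44 W/m²

ΔF = Δ[S(1−α)]/4 = (1−0.281)·-24.7/4 = -4.440 W/m².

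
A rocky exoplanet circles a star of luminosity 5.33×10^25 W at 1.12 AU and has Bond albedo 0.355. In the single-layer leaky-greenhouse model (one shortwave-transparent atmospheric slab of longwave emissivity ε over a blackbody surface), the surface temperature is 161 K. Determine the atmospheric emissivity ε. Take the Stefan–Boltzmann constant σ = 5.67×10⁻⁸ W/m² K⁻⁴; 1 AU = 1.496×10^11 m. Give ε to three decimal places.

Orbital distance: d = 1.12 AU = 1.676×10^11 m.
S = L/(4πd²) = 151.1 W/m².
TOA balance gives T_e = 144.0 K.
Since (2−ε)/2 = (T_e/T_s)⁴ = 0.6395, ε = 0.7210.

0.721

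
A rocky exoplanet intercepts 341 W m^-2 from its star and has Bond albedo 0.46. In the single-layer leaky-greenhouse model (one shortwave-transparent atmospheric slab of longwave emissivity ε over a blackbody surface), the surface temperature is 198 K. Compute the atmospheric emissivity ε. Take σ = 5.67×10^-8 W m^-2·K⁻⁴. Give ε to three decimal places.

First, T_e = [341.0·(1−0.46)/(4σ)]^(1/4) = 168.8 K.
Inverting T_s⁴ = 2T_e⁴/(2−ε): (T_e/T_s)⁴ = 0.5283, so ε = 2(1 − 0.5283) = 0.9435.

0.943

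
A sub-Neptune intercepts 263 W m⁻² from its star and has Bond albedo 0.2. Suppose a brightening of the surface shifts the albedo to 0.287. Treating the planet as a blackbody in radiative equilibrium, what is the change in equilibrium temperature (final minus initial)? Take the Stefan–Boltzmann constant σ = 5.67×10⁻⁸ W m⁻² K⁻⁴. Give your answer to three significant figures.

-4.95 K

Before: T₁ = [263.0·0.8/(4σ)]^(1/4) = 174.5 K.
After:  T₂ = [263.0·0.713/(4σ)]^(1/4) = 169.6 K.
Change: 169.6 − 174.5 = -4.952 K.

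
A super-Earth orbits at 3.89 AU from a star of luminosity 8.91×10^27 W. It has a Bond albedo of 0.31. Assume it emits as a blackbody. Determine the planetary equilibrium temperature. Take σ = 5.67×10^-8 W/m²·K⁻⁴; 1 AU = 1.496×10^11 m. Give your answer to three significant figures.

d = 3.89 × 1.496×10^11 m = 5.819×10^11 m.
Spreading L over a sphere of radius d: S = 8.91×10^27/(4π·5.82×10^11²) = 2094 W/m².
Averaging over the sphere, the absorbed flux is S(1−α)/4 = 361.2 W/m².
In equilibrium σT⁴ equals this, so T = 282.5 K.

283 kelvin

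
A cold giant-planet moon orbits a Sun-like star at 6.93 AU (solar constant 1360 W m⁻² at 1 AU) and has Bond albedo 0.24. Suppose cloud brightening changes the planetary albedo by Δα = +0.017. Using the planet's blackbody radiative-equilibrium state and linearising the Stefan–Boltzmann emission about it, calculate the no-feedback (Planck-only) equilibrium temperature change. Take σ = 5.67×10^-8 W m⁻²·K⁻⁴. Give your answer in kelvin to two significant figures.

-0.55 K

Irradiance scales as 1/d², so S = 1360 W m⁻² × (1/6.93)² = 28.32 W m⁻².
Unperturbed T_e = [28.32·(1−0.24)/(4σ)]^¼ = 98.70 K.
TOA radiative forcing: ΔF = −S·Δα/4 = −28.32·(+0.017)/4 = -0.1204 W m⁻².
Planck response: λ_P = 4σT_e³ = 4·5.67×10⁻⁸·(98.70)³ = 0.2181 W m⁻²/K.
So ΔT₀ = -0.1204/0.2181 = -0.552 K.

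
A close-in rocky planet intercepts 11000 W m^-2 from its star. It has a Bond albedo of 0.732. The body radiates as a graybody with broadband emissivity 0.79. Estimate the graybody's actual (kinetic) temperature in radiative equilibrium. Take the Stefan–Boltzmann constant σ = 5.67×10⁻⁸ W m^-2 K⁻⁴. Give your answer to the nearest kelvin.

Absorbed flux (global mean): S(1−α)/4 = 11000·0.268/4 = 737.0 W m^-2.
Radiative balance εσT⁴ = 737.0 gives T = [737.0/(0.79·σ)]^(1/4) = 358.1 K.

358 kelvin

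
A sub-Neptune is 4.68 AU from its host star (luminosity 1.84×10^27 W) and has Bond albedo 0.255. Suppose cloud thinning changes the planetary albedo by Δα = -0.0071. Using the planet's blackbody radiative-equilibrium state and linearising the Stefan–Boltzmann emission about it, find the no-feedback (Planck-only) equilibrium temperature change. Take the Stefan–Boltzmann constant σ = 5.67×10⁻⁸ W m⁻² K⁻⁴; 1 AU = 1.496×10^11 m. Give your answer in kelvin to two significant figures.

Orbital distance: d = 4.68 AU = 7.001×10^11 m.
Spreading L over a sphere of radius d: S = 1.84×10^27/(4π·7.00×10^11²) = 298.7 W m⁻².
Unperturbed T_e = [298.7·(1−0.255)/(4σ)]^¼ = 177.0 K.
The change in absorbed flux is Δ[S(1−α)/4] = −SΔα/4 = 0.5302 W m⁻².
Linearising σT⁴ gives d(σT⁴)/dT = 4σT_e³ = 1.257 W m⁻² per K.
Hence the no-feedback warming is ΔF/(4σT_e³) = 0.422 K.

0.42 K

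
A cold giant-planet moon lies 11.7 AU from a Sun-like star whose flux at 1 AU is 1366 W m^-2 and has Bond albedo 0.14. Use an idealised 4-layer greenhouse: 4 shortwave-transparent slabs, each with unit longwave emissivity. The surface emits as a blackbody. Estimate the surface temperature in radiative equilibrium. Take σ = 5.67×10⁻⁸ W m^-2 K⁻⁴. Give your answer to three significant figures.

117 kelvin

Irradiance scales as 1/d², so S = 1366 W m^-2 × (1/11.7)² = 9.979 W m^-2.
Top-of-atmosphere balance: σT_e⁴ = S(1−α)/4 = 2.145 W m^-2 → T_e = 78.43 K.
Layer-by-layer balance gives σT_s⁴ = (N+1)σT_e⁴, so T_s = 5^¼·78.43 = 117.3 K.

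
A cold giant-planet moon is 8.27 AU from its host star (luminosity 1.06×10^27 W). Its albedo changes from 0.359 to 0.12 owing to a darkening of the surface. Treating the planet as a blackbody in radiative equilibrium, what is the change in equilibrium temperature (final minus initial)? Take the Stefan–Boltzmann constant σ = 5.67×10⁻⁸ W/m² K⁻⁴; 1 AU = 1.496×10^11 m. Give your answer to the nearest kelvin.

9 kelvin

Orbital distance: d = 8.27 AU = 1.237×10^12 m.
Spreading L over a sphere of radius d: S = 1.06×10^27/(4π·1.24×10^12²) = 55.11 W/m².
With α = 0.359, T₁ = 111.7 K.
After:  T₂ = [55.11·0.88/(4σ)]^(1/4) = 120.9 K.
Change: 120.9 − 111.7 = 9.210 K.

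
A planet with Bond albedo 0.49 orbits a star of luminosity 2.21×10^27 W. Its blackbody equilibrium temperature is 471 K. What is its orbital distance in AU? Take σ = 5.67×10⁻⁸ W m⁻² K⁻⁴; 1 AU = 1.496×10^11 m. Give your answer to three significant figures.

Required flux: S = 4σT⁴/(1−α) = 21890 W m⁻².
Then d = [L/(4πS)]^(1/2) = 8.964×10^10 m, i.e. 0.5992 AU.

0.599 AU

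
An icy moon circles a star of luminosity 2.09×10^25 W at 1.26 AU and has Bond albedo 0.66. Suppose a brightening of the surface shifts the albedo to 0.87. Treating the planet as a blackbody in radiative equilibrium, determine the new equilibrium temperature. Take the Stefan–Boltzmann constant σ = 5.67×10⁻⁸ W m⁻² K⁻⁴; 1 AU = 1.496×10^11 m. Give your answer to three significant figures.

d = 1.26 × 1.496×10^11 m = 1.885×10^11 m.
S = L/(4πd²) = 46.81 W m⁻².
New equilibrium: T₂ = [(1−0.87)·46.81/(4σ)]^(1/4) = 71.97 K.

72.0 K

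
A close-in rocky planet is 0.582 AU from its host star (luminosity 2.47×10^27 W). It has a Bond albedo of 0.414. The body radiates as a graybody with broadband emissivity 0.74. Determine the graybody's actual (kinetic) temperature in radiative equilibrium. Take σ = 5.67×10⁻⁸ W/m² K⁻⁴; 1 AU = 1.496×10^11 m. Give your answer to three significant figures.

549 K

Orbital distance: d = 0.582 AU = 8.707×10^10 m.
Flux at the orbit: S = L/(4πd²) = 2.47×10^27/(4π·(8.71×10^10)²) = 25930 W/m².
The planet absorbs (1−α)S over its disc πR² and re-emits over 4πR², so the mean absorbed flux is (1−0.414)·25930/4 = 3799 W/m².
Equating to εσT⁴ with ε = 0.74: T = (3799/0.74σ)^(1/4) = 548.5 K.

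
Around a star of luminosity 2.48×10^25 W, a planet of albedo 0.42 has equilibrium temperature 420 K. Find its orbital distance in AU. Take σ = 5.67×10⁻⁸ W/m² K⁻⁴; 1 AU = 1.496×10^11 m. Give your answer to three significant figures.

The flux needed for this T is 4σT⁴/(1−0.42) = 12170 W/m².
Then d = [L/(4πS)]^(1/2) = 1.274×10^10 m, i.e. 0.08513 AU.

0.0851 AU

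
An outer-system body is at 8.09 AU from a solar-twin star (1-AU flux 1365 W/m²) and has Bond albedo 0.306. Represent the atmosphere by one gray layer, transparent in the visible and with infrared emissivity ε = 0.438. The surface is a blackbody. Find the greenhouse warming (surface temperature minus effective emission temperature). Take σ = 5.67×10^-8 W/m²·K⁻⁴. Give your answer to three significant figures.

Irradiance scales as 1/d², so S = 1365 W/m² × (1/8.09)² = 20.86 W/m².
Effective emission temperature (TOA balance): σT_e⁴ = S(1−α)/4 = 3.619 W/m² → T_e = 89.38 K.
The surface balance (absorbed SW + ε·downward IR = σT_s⁴) with T_a⁴ = T_s⁴/2 reduces to T_s = T_e·[2/(2−ε)]^¼ = 95.08 K.
T_s − T_e = 95.08 − 89.38 = 5.697 K.

5.70 kelvin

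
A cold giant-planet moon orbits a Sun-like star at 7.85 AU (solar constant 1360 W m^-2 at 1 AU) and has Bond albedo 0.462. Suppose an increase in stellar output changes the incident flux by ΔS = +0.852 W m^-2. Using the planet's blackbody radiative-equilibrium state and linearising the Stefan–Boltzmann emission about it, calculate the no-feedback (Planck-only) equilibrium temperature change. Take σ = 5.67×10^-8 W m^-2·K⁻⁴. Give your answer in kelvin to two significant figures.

Irradiance scales as 1/d², so S = 1360 W m^-2 × (1/7.85)² = 22.07 W m^-2.
Unperturbed T_e = [22.07·(1−0.462)/(4σ)]^¼ = 85.06 K.
ΔF = Δ[S(1−α)]/4 = (1−0.462)·+0.852/4 = 0.1146 W m^-2.
Planck response: λ_P = 4σT_e³ = 4·5.67×10⁻⁸·(85.06)³ = 0.1396 W m^-2/K.
ΔT₀ = ΔF/λ_P = 0.1146/0.1396 = 0.821 K.

0.82 kelvin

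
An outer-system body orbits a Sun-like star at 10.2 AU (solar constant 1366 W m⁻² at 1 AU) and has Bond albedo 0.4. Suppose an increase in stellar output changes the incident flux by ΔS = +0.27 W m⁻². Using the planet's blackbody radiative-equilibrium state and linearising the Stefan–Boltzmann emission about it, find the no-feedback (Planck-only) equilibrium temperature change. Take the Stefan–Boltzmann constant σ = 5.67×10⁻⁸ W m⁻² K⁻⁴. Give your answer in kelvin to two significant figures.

Flux at the orbit: S = 1366/(10.2)² = 13.13 W m⁻².
Reference equilibrium: T_e = [S(1−α)/(4σ)]^(1/4) = 76.77 K.
TOA radiative forcing: ΔF = (1−α)ΔS/4 = 0.6·(+0.27)/4 = 0.04050 W m⁻².
The Planck feedback parameter is 4σT_e³ = 0.1026 W m⁻²/K.
Hence the no-feedback warming is ΔF/(4σT_e³) = 0.395 K.

0.39 K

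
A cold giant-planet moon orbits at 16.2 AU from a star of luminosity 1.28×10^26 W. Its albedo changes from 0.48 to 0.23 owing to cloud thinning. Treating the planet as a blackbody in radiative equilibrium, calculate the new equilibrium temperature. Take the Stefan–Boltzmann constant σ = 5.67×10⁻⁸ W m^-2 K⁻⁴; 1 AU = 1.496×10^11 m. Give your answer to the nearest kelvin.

49 K

Orbital distance: d = 16.2 AU = 2.424×10^12 m.
S = L/(4πd²) = 1.734 W m^-2.
New equilibrium: T₂ = [(1−0.23)·1.734/(4σ)]^(1/4) = 49.26 K.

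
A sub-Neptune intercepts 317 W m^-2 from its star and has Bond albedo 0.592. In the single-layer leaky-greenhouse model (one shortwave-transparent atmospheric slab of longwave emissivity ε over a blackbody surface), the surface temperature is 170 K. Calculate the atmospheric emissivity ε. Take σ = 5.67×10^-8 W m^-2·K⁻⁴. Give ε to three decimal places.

0.634

TOA balance gives T_e = 154.5 K.
Inverting T_s⁴ = 2T_e⁴/(2−ε): (T_e/T_s)⁴ = 0.6828, so ε = 2(1 − 0.6828) = 0.6344.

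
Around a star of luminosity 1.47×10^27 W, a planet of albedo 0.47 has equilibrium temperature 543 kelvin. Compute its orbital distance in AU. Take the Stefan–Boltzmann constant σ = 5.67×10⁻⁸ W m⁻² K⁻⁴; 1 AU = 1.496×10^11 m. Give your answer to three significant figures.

Energy balance gives S = 4σT⁴/(1−α) = 37200 W m⁻².
Then d = [L/(4πS)]^(1/2) = 5.608×10^10 m, i.e. 0.3748 AU.

0.375 AU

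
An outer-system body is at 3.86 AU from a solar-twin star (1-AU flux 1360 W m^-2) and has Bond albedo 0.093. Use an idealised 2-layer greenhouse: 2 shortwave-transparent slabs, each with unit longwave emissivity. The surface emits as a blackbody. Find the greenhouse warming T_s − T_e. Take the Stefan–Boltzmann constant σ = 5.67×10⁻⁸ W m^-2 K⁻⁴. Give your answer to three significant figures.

By the inverse-square law, S = 1360/3.86² = 91.28 W m^-2.
The effective emission temperature is T_e = [S(1−α)/(4σ)]^¼ = 138.2 K.
Surface: T_s = (3)^¼·T_e = 181.9 K.
Warming: T_s − T_e = 43.69 K.

43.7 kelvin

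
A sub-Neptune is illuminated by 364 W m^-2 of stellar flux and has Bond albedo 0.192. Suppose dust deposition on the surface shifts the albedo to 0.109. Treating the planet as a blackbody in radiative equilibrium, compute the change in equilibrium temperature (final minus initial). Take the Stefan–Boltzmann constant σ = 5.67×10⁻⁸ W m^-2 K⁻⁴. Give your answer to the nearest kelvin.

Before: T₁ = [364.0·0.808/(4σ)]^(1/4) = 189.8 K.
After:  T₂ = [364.0·0.891/(4σ)]^(1/4) = 194.5 K.
ΔT = T₂ − T₁ = 4.696 K.

5 kelvin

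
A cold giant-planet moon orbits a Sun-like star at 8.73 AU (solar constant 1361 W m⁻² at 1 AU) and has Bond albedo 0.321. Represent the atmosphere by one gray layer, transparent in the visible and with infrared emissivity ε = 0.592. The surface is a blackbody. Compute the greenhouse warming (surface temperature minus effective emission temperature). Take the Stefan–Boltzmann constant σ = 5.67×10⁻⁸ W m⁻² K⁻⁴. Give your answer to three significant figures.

7.84 K

By the inverse-square law, S = 1361/8.73² = 17.86 W m⁻².
Effective emission temperature (TOA balance): σT_e⁴ = S(1−α)/4 = 3.031 W m⁻² → T_e = 85.51 K.
For a single slab of emissivity ε, T_s⁴ = 2T_e⁴/(2−ε); thus T_s = 85.51·(1.42)^(1/4) = 93.35 K.
Greenhouse warming: T_s − T_e = 7.842 K.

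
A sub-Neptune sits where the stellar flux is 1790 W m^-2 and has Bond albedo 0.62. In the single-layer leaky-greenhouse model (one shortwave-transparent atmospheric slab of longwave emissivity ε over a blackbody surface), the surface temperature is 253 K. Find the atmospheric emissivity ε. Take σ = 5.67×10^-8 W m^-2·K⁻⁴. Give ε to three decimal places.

TOA balance gives T_e = 234.0 K.
Since (2−ε)/2 = (T_e/T_s)⁴ = 0.7320, ε = 0.5360.

0.536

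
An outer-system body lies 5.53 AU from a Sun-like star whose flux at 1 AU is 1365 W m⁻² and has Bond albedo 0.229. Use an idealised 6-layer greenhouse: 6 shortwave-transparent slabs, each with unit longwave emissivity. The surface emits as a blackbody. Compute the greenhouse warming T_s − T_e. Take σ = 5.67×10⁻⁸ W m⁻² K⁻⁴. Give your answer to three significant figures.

Flux at the orbit: S = 1365/(5.53)² = 44.64 W m⁻².
Top-of-atmosphere balance: σT_e⁴ = S(1−α)/4 = 8.604 W m⁻² → T_e = 111.0 K.
T_s = (N+1)^(1/4)·T_e = 180.5 K.
Warming: T_s − T_e = 69.54 K.

69.5 K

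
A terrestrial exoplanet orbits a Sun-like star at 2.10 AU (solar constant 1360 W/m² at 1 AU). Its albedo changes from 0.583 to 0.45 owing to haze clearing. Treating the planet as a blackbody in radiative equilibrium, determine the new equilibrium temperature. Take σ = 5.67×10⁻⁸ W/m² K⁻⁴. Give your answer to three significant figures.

165 K

By the inverse-square law, S = 1360/2.10² = 308.4 W/m².
T₂ = [S(1−α₂)/(4σ)]^(1/4) = [308.4·0.55/(4σ)]^(1/4) = 165.4 K.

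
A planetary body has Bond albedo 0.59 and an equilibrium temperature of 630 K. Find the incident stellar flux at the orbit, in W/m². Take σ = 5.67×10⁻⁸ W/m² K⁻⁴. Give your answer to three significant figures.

87100 W/m²

From S(1−α)/4 = σT⁴: S = 4σT⁴/(1−α).
σT⁴ = 5.67×10⁻⁸·(630)⁴ = 8932 W/m².
S = 4·8932/0.41 = 87140 W/m².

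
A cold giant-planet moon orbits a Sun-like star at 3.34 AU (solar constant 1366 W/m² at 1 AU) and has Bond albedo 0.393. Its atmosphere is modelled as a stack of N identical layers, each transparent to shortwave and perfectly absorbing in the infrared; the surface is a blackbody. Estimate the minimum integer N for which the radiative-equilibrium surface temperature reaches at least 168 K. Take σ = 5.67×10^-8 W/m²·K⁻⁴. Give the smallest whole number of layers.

Flux at the orbit: S = 1366/(3.34)² = 122.4 W/m².
OLR = S(1−α)/4 = 18.58 W/m²; the top layer radiates at T_e = 134.5 K.
Need (N+1)T_e⁴ ≥ T_s⁴, i.e. N+1 ≥ (168/134.5)⁴ = 2.431.
Rounding up, N = 2.

2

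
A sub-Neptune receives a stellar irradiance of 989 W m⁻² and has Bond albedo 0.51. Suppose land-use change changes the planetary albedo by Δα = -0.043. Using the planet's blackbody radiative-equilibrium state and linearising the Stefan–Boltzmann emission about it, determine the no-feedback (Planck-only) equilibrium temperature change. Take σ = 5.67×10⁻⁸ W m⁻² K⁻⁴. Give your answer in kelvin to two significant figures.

4.7 K

Unperturbed T_e = [989.0·(1−0.51)/(4σ)]^¼ = 215.0 K.
ΔF = −(S/4)Δα = −(989.0/4)×(-0.043) = 10.63 W m⁻².
The Planck feedback parameter is 4σT_e³ = 2.254 W m⁻²/K.
ΔT₀ = ΔF/λ_P = 10.63/2.254 = 4.72 K.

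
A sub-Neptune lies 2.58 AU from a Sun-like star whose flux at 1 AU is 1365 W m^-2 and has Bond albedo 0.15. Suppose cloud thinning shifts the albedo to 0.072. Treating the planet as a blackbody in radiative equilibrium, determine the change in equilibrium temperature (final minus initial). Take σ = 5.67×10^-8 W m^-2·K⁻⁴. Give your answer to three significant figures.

3.69 K

By the inverse-square law, S = 1365/2.58² = 205.1 W m^-2.
With α = 0.15, T₁ = 166.5 K.
After:  T₂ = [205.1·0.928/(4σ)]^(1/4) = 170.2 K.
Change: 170.2 − 166.5 = 3.695 K.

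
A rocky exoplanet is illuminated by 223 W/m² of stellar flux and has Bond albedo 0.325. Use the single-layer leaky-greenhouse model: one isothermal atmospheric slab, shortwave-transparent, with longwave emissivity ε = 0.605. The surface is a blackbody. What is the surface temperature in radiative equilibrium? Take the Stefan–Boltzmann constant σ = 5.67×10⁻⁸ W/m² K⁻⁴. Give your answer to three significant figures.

176 K

Effective emission temperature (TOA balance): σT_e⁴ = S(1−α)/4 = 37.63 W/m² → T_e = 160.5 K.
Surface balance with a leaky layer gives σT_s⁴ = σT_e⁴·2/(2−ε), so T_s = T_e·[2/(2−0.605)]^(1/4) = 175.6 K.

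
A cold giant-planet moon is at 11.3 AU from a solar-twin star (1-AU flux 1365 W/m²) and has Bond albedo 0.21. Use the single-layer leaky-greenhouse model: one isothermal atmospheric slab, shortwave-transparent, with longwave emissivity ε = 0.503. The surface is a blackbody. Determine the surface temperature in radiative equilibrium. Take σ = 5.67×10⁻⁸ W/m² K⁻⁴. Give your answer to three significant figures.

Flux at the orbit: S = 1365/(11.3)² = 10.69 W/m².
The planet radiates to space at T_e = [S(1−α)/(4σ)]^(1/4) = 78.12 K.
The surface balance (absorbed SW + ε·downward IR = σT_s⁴) with T_a⁴ = T_s⁴/2 reduces to T_s = T_e·[2/(2−ε)]^¼ = 83.98 K.

84.0 K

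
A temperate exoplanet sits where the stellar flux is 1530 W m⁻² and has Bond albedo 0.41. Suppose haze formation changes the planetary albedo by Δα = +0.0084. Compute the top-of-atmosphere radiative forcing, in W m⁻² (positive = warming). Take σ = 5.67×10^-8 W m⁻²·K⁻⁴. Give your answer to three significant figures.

ΔF = −(S/4)Δα = −(1530/4)×(+0.0084) = -3.213 W m⁻².

-3.21 W m⁻²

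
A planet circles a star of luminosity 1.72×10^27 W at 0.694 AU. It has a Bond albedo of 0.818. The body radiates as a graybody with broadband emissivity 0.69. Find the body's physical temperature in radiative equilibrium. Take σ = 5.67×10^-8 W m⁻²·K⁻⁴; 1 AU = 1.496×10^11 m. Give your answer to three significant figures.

d = 0.694 × 1.496×10^11 m = 1.038×10^11 m.
Spreading L over a sphere of radius d: S = 1.72×10^27/(4π·1.04×10^11²) = 12700 W m⁻².
Absorbed flux (global mean): S(1−α)/4 = 12700·0.182/4 = 577.8 W m⁻².
Radiative balance εσT⁴ = 577.8 gives T = [577.8/(0.69·σ)]^(1/4) = 348.6 K.

349 K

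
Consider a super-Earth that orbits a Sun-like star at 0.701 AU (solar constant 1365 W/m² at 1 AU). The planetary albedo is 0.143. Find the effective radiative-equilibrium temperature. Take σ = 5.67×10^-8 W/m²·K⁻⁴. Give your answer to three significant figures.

320 K

Irradiance scales as 1/d², so S = 1365 W/m² × (1/0.701)² = 2778 W/m².
The planet absorbs (1−α)S over its disc πR² and re-emits over 4πR², so the mean absorbed flux is (1−0.143)·2778/4 = 595.1 W/m².
In equilibrium σT⁴ equals this, so T = 320.1 K.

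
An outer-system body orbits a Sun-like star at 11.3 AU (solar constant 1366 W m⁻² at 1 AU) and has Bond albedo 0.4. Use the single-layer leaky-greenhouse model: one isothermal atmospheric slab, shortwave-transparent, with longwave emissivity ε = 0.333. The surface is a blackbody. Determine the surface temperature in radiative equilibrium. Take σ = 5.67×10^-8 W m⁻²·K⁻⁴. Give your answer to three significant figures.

Irradiance scales as 1/d², so S = 1366 W m⁻² × (1/11.3)² = 10.70 W m⁻².
At the top of the atmosphere, σT_e⁴ = S(1−α)/4 = 1.605 W m⁻², giving T_e = 72.94 K.
The surface balance (absorbed SW + ε·downward IR = σT_s⁴) with T_a⁴ = T_s⁴/2 reduces to T_s = T_e·[2/(2−ε)]^¼ = 76.34 K.

76.3 K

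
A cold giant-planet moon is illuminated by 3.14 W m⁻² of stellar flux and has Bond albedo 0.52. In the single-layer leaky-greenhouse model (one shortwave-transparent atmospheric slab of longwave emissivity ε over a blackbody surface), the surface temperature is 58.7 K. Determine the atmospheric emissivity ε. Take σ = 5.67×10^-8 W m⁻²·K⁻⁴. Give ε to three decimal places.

0.881

TOA balance gives T_e = 50.77 K.
Since (2−ε)/2 = (T_e/T_s)⁴ = 0.5597, ε = 0.8805.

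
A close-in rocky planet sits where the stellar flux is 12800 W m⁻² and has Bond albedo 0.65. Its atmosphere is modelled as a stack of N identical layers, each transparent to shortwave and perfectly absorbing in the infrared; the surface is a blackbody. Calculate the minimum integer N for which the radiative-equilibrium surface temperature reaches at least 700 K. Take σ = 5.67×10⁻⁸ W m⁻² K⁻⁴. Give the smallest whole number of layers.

12

OLR = S(1−α)/4 = 1120 W m⁻²; the top layer radiates at T_e = 374.9 K.
Since T_s⁴ = (N+1)T_e⁴, we need N ≥ (T_s/T_e)⁴ − 1 = 11.155.
So N ≥ 11.155; the smallest integer is N = 12.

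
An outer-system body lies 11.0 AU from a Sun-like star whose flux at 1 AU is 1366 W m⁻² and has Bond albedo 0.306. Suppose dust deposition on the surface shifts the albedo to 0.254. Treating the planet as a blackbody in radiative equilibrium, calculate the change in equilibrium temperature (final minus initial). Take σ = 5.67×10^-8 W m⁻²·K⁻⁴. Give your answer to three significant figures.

1.40 kelvin

Irradiance scales as 1/d², so S = 1366 W m⁻² × (1/11.0)² = 11.29 W m⁻².
Before: T₁ = [11.29·0.694/(4σ)]^(1/4) = 76.66 K.
With α = 0.254, T₂ = 78.06 K.
Change: 78.06 − 76.66 = 1.397 K.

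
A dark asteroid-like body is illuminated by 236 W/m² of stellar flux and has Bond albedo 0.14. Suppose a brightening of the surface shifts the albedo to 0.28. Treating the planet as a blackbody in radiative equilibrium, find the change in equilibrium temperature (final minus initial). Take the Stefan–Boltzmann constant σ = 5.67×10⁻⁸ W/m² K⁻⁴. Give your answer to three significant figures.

-7.51 kelvin

Initial: T₁ = [S(1−0.14)/(4σ)]^(1/4) = 173.0 K.
After:  T₂ = [236.0·0.72/(4σ)]^(1/4) = 165.4 K.
Change: 165.4 − 173.0 = -7.515 K.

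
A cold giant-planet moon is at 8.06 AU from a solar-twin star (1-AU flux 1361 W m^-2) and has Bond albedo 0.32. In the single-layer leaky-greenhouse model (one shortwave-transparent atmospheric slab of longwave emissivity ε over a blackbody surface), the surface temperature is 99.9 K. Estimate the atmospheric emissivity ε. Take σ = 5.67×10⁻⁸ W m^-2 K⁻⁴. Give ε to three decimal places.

By the inverse-square law, S = 1361/8.06² = 20.95 W m^-2.
TOA balance gives T_e = 89.03 K.
T_s⁴ = T_e⁴·2/(2−ε) → ε = 2 − 2(T_e/T_s)⁴ = 2 − 2·(89.03/99.9)⁴ = 0.7387.

0.739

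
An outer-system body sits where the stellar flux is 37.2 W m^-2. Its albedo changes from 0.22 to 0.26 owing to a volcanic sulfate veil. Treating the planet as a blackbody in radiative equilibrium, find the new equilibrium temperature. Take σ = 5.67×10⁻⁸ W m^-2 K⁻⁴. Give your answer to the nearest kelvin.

105 kelvin

T₂ = [S(1−α₂)/(4σ)]^(1/4) = [37.20·0.74/(4σ)]^(1/4) = 105.0 K.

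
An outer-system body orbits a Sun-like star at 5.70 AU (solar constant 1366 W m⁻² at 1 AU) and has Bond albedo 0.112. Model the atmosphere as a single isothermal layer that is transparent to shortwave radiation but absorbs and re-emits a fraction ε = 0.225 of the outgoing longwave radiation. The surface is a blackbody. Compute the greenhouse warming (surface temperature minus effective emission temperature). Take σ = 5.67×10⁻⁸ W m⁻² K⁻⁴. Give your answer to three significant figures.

3.43 K

By the inverse-square law, S = 1366/5.70² = 42.04 W m⁻².
Effective emission temperature (TOA balance): σT_e⁴ = S(1−α)/4 = 9.334 W m⁻² → T_e = 113.3 K.
The surface balance (absorbed SW + ε·downward IR = σT_s⁴) with T_a⁴ = T_s⁴/2 reduces to T_s = T_e·[2/(2−ε)]^¼ = 116.7 K.
The atmosphere warms the surface by 3.431 K.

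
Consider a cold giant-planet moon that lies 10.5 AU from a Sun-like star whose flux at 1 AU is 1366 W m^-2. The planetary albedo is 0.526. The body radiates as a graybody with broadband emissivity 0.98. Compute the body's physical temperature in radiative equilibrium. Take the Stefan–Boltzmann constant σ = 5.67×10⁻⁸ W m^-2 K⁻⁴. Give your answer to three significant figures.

Irradiance scales as 1/d², so S = 1366 W m^-2 × (1/10.5)² = 12.39 W m^-2.
Averaging over the sphere, the absorbed flux is S(1−α)/4 = 1.468 W m^-2.
Radiative balance εσT⁴ = 1.468 gives T = [1.468/(0.98·σ)]^(1/4) = 71.70 K.

71.7 K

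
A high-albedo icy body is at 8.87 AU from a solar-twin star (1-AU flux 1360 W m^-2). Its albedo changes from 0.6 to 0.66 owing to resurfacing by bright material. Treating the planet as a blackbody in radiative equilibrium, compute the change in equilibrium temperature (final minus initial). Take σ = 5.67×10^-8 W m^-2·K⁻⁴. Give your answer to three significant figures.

Flux at the orbit: S = 1360/(8.87)² = 17.29 W m^-2.
Before: T₁ = [17.29·0.4/(4σ)]^(1/4) = 74.31 K.
With α = 0.66, T₂ = 71.35 K.
ΔT = T₂ − T₁ = -2.959 K.

-2.96 K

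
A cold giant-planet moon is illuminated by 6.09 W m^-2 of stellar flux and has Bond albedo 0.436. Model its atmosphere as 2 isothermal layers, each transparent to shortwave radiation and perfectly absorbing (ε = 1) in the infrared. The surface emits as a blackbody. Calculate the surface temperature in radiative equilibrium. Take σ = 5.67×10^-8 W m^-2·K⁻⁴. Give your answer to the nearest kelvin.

The effective emission temperature is T_e = [S(1−α)/(4σ)]^¼ = 62.38 K.
For an N-layer opaque stack, T_s⁴ = (N+1)T_e⁴, hence T_s = (3)^(1/4)×62.38 K = 82.10 K.

82 kelvin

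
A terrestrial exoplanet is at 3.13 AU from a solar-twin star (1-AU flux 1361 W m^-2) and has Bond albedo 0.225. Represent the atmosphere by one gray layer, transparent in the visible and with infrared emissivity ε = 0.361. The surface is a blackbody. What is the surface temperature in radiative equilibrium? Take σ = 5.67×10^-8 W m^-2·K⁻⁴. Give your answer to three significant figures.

Flux at the orbit: S = 1361/(3.13)² = 138.9 W m^-2.
Effective emission temperature (TOA balance): σT_e⁴ = S(1−α)/4 = 26.92 W m^-2 → T_e = 147.6 K.
For a single slab of emissivity ε, T_s⁴ = 2T_e⁴/(2−ε); thus T_s = 147.6·(1.22)^(1/4) = 155.1 K.

155 kelvin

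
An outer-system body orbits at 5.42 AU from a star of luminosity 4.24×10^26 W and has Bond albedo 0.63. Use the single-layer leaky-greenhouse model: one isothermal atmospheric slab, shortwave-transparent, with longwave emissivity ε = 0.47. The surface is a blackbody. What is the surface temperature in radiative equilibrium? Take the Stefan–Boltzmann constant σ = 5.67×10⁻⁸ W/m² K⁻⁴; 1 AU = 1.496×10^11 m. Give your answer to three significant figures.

102 K

d = 5.42 × 1.496×10^11 m = 8.108×10^11 m.
Spreading L over a sphere of radius d: S = 4.24×10^26/(4π·8.11×10^11²) = 51.32 W/m².
The planet radiates to space at T_e = [S(1−α)/(4σ)]^(1/4) = 95.66 K.
The surface balance (absorbed SW + ε·downward IR = σT_s⁴) with T_a⁴ = T_s⁴/2 reduces to T_s = T_e·[2/(2−ε)]^¼ = 102.3 K.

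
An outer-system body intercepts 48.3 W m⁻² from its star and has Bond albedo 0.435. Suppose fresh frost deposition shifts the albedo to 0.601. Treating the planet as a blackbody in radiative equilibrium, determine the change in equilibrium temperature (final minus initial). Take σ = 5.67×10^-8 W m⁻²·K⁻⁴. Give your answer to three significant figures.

-8.72 K

Before: T₁ = [48.30·0.565/(4σ)]^(1/4) = 104.7 K.
Final:   T₂ = [S(1−0.601)/(4σ)]^(1/4) = 96.01 K.
ΔT = T₂ − T₁ = -8.723 K.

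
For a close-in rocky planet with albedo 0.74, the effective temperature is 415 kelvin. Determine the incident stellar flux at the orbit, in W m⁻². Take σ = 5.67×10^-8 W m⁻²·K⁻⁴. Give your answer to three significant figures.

25900 W m⁻²

From S(1−α)/4 = σT⁴: S = 4σT⁴/(1−α).
The emitted flux is σT⁴ = 1682 W m⁻².
S = 4·1682/0.26 = 25870 W m⁻².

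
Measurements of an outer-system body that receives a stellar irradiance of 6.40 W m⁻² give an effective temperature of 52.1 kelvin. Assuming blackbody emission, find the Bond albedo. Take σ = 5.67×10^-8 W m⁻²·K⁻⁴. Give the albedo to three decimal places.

0.739

Rearranging the radiative balance, α = 1 − 4σT⁴/S.
σT⁴ = 0.4178 W m⁻², so 4σT⁴ = 1.671 W m⁻².
1−α = 1.671/6.400 = 0.2611, so α = 0.7389.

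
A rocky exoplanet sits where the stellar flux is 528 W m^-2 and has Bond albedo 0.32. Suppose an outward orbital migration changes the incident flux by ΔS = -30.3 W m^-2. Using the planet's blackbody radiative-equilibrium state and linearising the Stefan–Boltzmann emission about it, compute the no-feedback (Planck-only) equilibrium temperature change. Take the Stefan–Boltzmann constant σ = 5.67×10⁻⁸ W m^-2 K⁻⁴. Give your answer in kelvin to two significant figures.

Unperturbed T_e = [528.0·(1−0.32)/(4σ)]^¼ = 199.5 K.
Only a fraction (1−α) is absorbed and it's spread over 4πR², so ΔF = (1−α)ΔS/4 = -5.151 W m^-2.
Planck response: λ_P = 4σT_e³ = 4·5.67×10⁻⁸·(199.5)³ = 1.800 W m^-2/K.
ΔT₀ = ΔF/λ_P = -5.151/1.800 = -2.86 K.

-2.9 K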